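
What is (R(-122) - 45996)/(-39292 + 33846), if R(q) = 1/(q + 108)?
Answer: 643945/76244 ≈ 8.4458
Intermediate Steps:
R(q) = 1/(108 + q)
(R(-122) - 45996)/(-39292 + 33846) = (1/(108 - 122) - 45996)/(-39292 + 33846) = (1/(-14) - 45996)/(-5446) = (-1/14 - 45996)*(-1/5446) = -643945/14*(-1/5446) = 643945/76244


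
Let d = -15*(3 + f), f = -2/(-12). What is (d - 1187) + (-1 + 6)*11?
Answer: -2359/2 ≈ -1179.5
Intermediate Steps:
f = ⅙ (f = -2*(-1/12) = ⅙ ≈ 0.16667)
d = -95/2 (d = -15*(3 + ⅙) = -15*19/6 = -95/2 ≈ -47.500)
(d - 1187) + (-1 + 6)*11 = (-95/2 - 1187) + (-1 + 6)*11 = -2469/2 + 5*11 = -2469/2 + 55 = -2359/2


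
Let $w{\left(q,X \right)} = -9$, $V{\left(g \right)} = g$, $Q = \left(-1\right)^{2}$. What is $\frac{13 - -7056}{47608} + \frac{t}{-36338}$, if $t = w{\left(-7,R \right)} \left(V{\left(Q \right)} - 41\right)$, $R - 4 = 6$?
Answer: $\frac{119867221}{864989752} \approx 0.13858$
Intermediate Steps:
$Q = 1$
$R = 10$ ($R = 4 + 6 = 10$)
$t = 360$ ($t = - 9 \left(1 - 41\right) = \left(-9\right) \left(-40\right) = 360$)
$\frac{13 - -7056}{47608} + \frac{t}{-36338} = \frac{13 - -7056}{47608} + \frac{360}{-36338} = \left(13 + 7056\right) \frac{1}{47608} + 360 \left(- \frac{1}{36338}\right) = 7069 \cdot \frac{1}{47608} - \frac{180}{18169} = \frac{7069}{47608} - \frac{180}{18169} = \frac{119867221}{864989752}$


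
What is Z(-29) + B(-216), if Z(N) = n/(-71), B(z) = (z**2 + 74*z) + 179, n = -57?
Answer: 2190478/71 ≈ 30852.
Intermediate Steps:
B(z) = 179 + z**2 + 74*z
Z(N) = 57/71 (Z(N) = -57/(-71) = -57*(-1/71) = 57/71)
Z(-29) + B(-216) = 57/71 + (179 + (-216)**2 + 74*(-216)) = 57/71 + (179 + 46656 - 15984) = 57/71 + 30851 = 2190478/71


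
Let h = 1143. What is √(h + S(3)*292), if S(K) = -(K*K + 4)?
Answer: I*√2653 ≈ 51.507*I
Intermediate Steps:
S(K) = -4 - K² (S(K) = -(K² + 4) = -(4 + K²) = -4 - K²)
√(h + S(3)*292) = √(1143 + (-4 - 1*3²)*292) = √(1143 + (-4 - 1*9)*292) = √(1143 + (-4 - 9)*292) = √(1143 - 13*292) = √(1143 - 3796) = √(-2653) = I*√2653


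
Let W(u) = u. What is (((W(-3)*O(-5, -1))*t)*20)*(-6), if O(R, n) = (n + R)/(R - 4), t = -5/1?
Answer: -1200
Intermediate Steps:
t = -5 (t = -5*1 = -5)
O(R, n) = (R + n)/(-4 + R)
(((W(-3)*O(-5, -1))*t)*20)*(-6) = ((-3*(-5 - 1)/(-4 - 5)*(-5))*20)*(-6) = ((-3*(-6)/(-9)*(-5))*20)*(-6) = ((-(-1)*(-6)/3*(-5))*20)*(-6) = ((-3*2/3*(-5))*20)*(-6) = (-2*(-5)*20)*(-6) = (10*20)*(-6) = 200*(-6) = -1200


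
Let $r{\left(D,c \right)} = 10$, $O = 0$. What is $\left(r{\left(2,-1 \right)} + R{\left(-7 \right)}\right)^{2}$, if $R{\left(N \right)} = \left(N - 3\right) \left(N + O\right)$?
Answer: $6400$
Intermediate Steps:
$R{\left(N \right)} = N \left(-3 + N\right)$ ($R{\left(N \right)} = \left(N - 3\right) \left(N + 0\right) = \left(-3 + N\right) N = N \left(-3 + N\right)$)
$\left(r{\left(2,-1 \right)} + R{\left(-7 \right)}\right)^{2} = \left(10 - 7 \left(-3 - 7\right)\right)^{2} = \left(10 - -70\right)^{2} = \left(10 + 70\right)^{2} = 80^{2} = 6400$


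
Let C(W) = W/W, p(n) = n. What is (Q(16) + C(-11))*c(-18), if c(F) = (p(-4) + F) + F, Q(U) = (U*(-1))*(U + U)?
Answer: 20440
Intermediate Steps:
C(W) = 1
Q(U) = -2*U**2 (Q(U) = (-U)*(2*U) = -2*U**2)
c(F) = -4 + 2*F (c(F) = (-4 + F) + F = -4 + 2*F)
(Q(16) + C(-11))*c(-18) = (-2*16**2 + 1)*(-4 + 2*(-18)) = (-2*256 + 1)*(-4 - 36) = (-512 + 1)*(-40) = -511*(-40) = 20440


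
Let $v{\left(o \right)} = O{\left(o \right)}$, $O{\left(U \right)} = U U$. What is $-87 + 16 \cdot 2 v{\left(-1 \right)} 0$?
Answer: $-87$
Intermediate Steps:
$O{\left(U \right)} = U^{2}$
$v{\left(o \right)} = o^{2}$
$-87 + 16 \cdot 2 v{\left(-1 \right)} 0 = -87 + 16 \cdot 2 \left(-1\right)^{2} \cdot 0 = -87 + 16 \cdot 2 \cdot 1 \cdot 0 = -87 + 16 \cdot 2 \cdot 0 = -87 + 16 \cdot 0 = -87 + 0 = -87$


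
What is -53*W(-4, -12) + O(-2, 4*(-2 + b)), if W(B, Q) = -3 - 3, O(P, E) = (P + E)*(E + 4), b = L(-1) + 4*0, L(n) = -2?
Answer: 534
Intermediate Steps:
b = -2 (b = -2 + 4*0 = -2 + 0 = -2)
O(P, E) = (4 + E)*(E + P) (O(P, E) = (E + P)*(4 + E) = (4 + E)*(E + P))
W(B, Q) = -6
-53*W(-4, -12) + O(-2, 4*(-2 + b)) = -53*(-6) + ((4*(-2 - 2))**2 + 4*(4*(-2 - 2)) + 4*(-2) + (4*(-2 - 2))*(-2)) = 318 + ((4*(-4))**2 + 4*(4*(-4)) - 8 + (4*(-4))*(-2)) = 318 + ((-16)**2 + 4*(-16) - 8 - 16*(-2)) = 318 + (256 - 64 - 8 + 32) = 318 + 216 = 534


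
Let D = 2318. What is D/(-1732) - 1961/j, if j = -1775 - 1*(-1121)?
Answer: 235060/141591 ≈ 1.6601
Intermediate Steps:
j = -654 (j = -1775 + 1121 = -654)
D/(-1732) - 1961/j = 2318/(-1732) - 1961/(-654) = 2318*(-1/1732) - 1961*(-1/654) = -1159/866 + 1961/654 = 235060/141591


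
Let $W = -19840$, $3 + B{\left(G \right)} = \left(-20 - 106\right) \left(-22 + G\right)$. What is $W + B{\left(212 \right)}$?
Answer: $-43783$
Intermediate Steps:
$B{\left(G \right)} = 2769 - 126 G$ ($B{\left(G \right)} = -3 + \left(-20 - 106\right) \left(-22 + G\right) = -3 - 126 \left(-22 + G\right) = -3 - \left(-2772 + 126 G\right) = 2769 - 126 G$)
$W + B{\left(212 \right)} = -19840 + \left(2769 - 26712\right) = -19840 - 23943 = -43783$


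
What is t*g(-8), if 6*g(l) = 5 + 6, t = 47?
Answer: 517/6 ≈ 86.167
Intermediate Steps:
g(l) = 11/6 (g(l) = (5 + 6)/6 = (⅙)*11 = 11/6)
t*g(-8) = 47*(11/6) = 517/6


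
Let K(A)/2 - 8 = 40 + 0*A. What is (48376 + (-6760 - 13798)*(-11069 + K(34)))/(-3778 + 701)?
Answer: -13272430/181 ≈ -73328.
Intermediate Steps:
K(A) = 96 (K(A) = 16 + 2*(40 + 0*A) = 16 + 2*(40 + 0) = 16 + 2*40 = 16 + 80 = 96)
(48376 + (-6760 - 13798)*(-11069 + K(34)))/(-3778 + 701) = (48376 + (-6760 - 13798)*(-11069 + 96))/(-3778 + 701) = (48376 - 20558*(-10973))/(-3077) = (48376 + 225582934)*(-1/3077) = 225631310*(-1/3077) = -13272430/181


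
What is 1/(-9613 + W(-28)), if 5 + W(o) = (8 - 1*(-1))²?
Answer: -1/9537 ≈ -0.00010485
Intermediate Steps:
W(o) = 76 (W(o) = -5 + (8 - 1*(-1))² = -5 + (8 + 1)² = -5 + 9² = -5 + 81 = 76)
1/(-9613 + W(-28)) = 1/(-9613 + 76) = 1/(-9537) = -1/9537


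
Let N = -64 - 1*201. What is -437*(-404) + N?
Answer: 176283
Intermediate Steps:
N = -265 (N = -64 - 201 = -265)
-437*(-404) + N = -437*(-404) - 265 = 176548 - 265 = 176283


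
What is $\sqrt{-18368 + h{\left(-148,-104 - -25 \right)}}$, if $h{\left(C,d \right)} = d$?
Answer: $i \sqrt{18447} \approx 135.82 i$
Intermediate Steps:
$\sqrt{-18368 + h{\left(-148,-104 - -25 \right)}} = \sqrt{-18368 - 79} = \sqrt{-18447} = i \sqrt{18447}$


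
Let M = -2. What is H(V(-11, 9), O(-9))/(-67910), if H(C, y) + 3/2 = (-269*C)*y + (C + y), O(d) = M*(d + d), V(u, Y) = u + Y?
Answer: -38801/135820 ≈ -0.28568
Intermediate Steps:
V(u, Y) = Y + u
O(d) = -4*d (O(d) = -2*(d + d) = -4*d)
H(C, y) = -3/2 + C + y - 269*C*y (H(C, y) = -3/2 + ((-269*C)*y + (C + y)) = -3/2 + (-269*C*y + (C + y)) = -3/2 + (C + y - 269*C*y) = -3/2 + C + y - 269*C*y)
H(V(-11, 9), O(-9))/(-67910) = (-3/2 + (9 - 11) - 4*(-9) - 269*(9 - 11)*(-4*(-9)))/(-67910) = (-3/2 - 2 + 36 - 269*(-2)*36)*(-1/67910) = (-3/2 - 2 + 36 + 19368)*(-1/67910) = (38801/2)*(-1/67910) = -38801/135820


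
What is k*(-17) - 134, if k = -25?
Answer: 291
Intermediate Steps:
k*(-17) - 134 = -25*(-17) - 134 = 425 - 134 = 291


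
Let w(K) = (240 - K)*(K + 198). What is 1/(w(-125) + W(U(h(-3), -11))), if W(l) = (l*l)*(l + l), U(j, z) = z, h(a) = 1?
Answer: 1/23983 ≈ 4.1696e-5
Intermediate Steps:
W(l) = 2*l³ (W(l) = l²*(2*l) = 2*l³)
w(K) = (198 + K)*(240 - K) (w(K) = (240 - K)*(198 + K) = (198 + K)*(240 - K))
1/(w(-125) + W(U(h(-3), -11))) = 1/((47520 - 1*(-125)² + 42*(-125)) + 2*(-11)³) = 1/((47520 - 1*15625 - 5250) + 2*(-1331)) = 1/((47520 - 15625 - 5250) - 2662) = 1/(26645 - 2662) = 1/23983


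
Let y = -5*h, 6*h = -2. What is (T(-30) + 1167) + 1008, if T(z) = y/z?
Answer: 39149/18 ≈ 2174.9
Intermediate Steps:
h = -1/3 (h = (1/6)*(-2) = -1/3 ≈ -0.33333)
y = 5/3 (y = -5*(-1/3) = 5/3 ≈ 1.6667)
T(z) = 5/(3*z)
(T(-30) + 1167) + 1008 = ((5/3)/(-30) + 1167) + 1008 = ((5/3)*(-1/30) + 1167) + 1008 = (-1/18 + 1167) + 1008 = 21005/18 + 1008 = 39149/18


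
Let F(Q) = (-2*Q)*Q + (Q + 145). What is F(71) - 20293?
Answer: -30159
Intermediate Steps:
F(Q) = 145 + Q - 2*Q² (F(Q) = -2*Q² + (145 + Q) = 145 + Q - 2*Q²)
F(71) - 20293 = (145 + 71 - 2*71²) - 20293 = (145 + 71 - 2*5041) - 20293 = (145 + 71 - 10082) - 20293 = -9866 - 20293 = -30159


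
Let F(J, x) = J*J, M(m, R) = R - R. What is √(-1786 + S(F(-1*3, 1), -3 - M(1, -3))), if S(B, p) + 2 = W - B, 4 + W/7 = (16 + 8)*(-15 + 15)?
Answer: 5*I*√73 ≈ 42.72*I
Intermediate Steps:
W = -28 (W = -28 + 7*((16 + 8)*(-15 + 15)) = -28 + 7*(24*0) = -28 + 7*0 = -28 + 0 = -28)
M(m, R) = 0
F(J, x) = J²
S(B, p) = -30 - B (S(B, p) = -2 + (-28 - B) = -30 - B)
√(-1786 + S(F(-1*3, 1), -3 - M(1, -3))) = √(-1786 + (-30 - (-1*3)²)) = √(-1786 + (-30 - 1*(-3)²)) = √(-1786 + (-30 - 1*9)) = √(-1786 + (-30 - 9)) = √(-1786 - 39) = √(-1825) = 5*I*√73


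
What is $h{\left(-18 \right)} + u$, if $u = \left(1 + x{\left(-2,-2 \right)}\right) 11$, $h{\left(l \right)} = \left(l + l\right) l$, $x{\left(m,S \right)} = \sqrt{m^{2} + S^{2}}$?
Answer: $659 + 22 \sqrt{2} \approx 690.11$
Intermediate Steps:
$x{\left(m,S \right)} = \sqrt{S^{2} + m^{2}}$
$h{\left(l \right)} = 2 l^{2}$ ($h{\left(l \right)} = 2 l l = 2 l^{2}$)
$u = 11 + 22 \sqrt{2}$ ($u = \left(1 + \sqrt{\left(-2\right)^{2} + \left(-2\right)^{2}}\right) 11 = \left(1 + \sqrt{4 + 4}\right) 11 = \left(1 + \sqrt{8}\right) 11 = \left(1 + 2 \sqrt{2}\right) 11 = 11 + 22 \sqrt{2} \approx 42.113$)
$h{\left(-18 \right)} + u = 2 \left(-18\right)^{2} + \left(11 + 22 \sqrt{2}\right) = 2 \cdot 324 + \left(11 + 22 \sqrt{2}\right) = 648 + \left(11 + 22 \sqrt{2}\right) = 659 + 22 \sqrt{2}$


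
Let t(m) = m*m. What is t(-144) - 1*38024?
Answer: -17288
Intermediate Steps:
t(m) = m**2
t(-144) - 1*38024 = (-144)**2 - 1*38024 = 20736 - 38024 = -17288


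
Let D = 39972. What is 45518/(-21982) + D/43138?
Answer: -271222745/237064879 ≈ -1.1441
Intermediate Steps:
45518/(-21982) + D/43138 = 45518/(-21982) + 39972/43138 = 45518*(-1/21982) + 39972*(1/43138) = -22759/10991 + 19986/21569 = -271222745/237064879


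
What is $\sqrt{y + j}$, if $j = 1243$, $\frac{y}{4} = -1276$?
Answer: $3 i \sqrt{429} \approx 62.137 i$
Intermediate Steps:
$y = -5104$ ($y = 4 \left(-1276\right) = -5104$)
$\sqrt{y + j} = \sqrt{-5104 + 1243} = \sqrt{-3861} = 3 i \sqrt{429}$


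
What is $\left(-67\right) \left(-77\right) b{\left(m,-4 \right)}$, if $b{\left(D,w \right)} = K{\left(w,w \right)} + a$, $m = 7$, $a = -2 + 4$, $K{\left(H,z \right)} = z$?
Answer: $-10318$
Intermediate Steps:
$a = 2$
$b{\left(D,w \right)} = 2 + w$ ($b{\left(D,w \right)} = w + 2 = 2 + w$)
$\left(-67\right) \left(-77\right) b{\left(m,-4 \right)} = \left(-67\right) \left(-77\right) \left(2 - 4\right) = 5159 \left(-2\right) = -10318$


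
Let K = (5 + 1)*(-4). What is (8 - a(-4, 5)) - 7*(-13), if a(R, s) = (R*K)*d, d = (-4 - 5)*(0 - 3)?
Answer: -2493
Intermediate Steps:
d = 27 (d = -9*(-3) = 27)
K = -24 (K = 6*(-4) = -24)
a(R, s) = -648*R (a(R, s) = (R*(-24))*27 = -24*R*27 = -648*R)
(8 - a(-4, 5)) - 7*(-13) = (8 - (-648)*(-4)) - 7*(-13) = (8 - 1*2592) + 91 = (8 - 2592) + 91 = -2584 + 91 = -2493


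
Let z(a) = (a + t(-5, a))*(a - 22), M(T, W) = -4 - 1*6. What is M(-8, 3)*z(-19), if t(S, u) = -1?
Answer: -8200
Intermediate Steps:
M(T, W) = -10 (M(T, W) = -4 - 6 = -10)
z(a) = (-1 + a)*(-22 + a) (z(a) = (a - 1)*(a - 22) = (-1 + a)*(-22 + a))
M(-8, 3)*z(-19) = -10*(22 + (-19)**2 - 23*(-19)) = -10*(22 + 361 + 437) = -10*820 = -8200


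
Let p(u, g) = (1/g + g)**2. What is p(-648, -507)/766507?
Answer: 66074702500/197029857843 ≈ 0.33535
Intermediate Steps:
p(u, g) = (g + 1/g)**2 (p(u, g) = (1/g + g)**2 = (g + 1/g)**2)
p(-648, -507)/766507 = ((1 + (-507)**2)**2/(-507)**2)/766507 = ((1 + 257049)**2/257049)*(1/766507) = ((1/257049)*257050**2)*(1/766507) = ((1/257049)*66074702500)*(1/766507) = (66074702500/257049)*(1/766507) = 66074702500/197029857843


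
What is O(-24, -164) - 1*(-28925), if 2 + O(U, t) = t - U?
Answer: 28783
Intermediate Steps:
O(U, t) = -2 + t - U (O(U, t) = -2 + (t - U) = -2 + t - U)
O(-24, -164) - 1*(-28925) = (-2 - 164 - 1*(-24)) - 1*(-28925) = (-2 - 164 + 24) + 28925 = -142 + 28925 = 28783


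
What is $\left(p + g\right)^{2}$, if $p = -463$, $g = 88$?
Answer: $140625$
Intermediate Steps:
$\left(p + g\right)^{2} = \left(-463 + 88\right)^{2} = \left(-375\right)^{2} = 140625$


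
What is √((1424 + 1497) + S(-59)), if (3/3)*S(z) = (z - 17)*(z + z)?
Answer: 3*√1321 ≈ 109.04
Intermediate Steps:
S(z) = 2*z*(-17 + z) (S(z) = (z - 17)*(z + z) = (-17 + z)*(2*z) = 2*z*(-17 + z))
√((1424 + 1497) + S(-59)) = √((1424 + 1497) + 2*(-59)*(-17 - 59)) = √(2921 + 2*(-59)*(-76)) = √(2921 + 8968) = √11889 = 3*√1321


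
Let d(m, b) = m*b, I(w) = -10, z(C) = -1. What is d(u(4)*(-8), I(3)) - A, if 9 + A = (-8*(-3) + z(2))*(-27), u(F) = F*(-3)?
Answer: -330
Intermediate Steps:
u(F) = -3*F
d(m, b) = b*m
A = -630 (A = -9 + (-8*(-3) - 1)*(-27) = -9 + (24 - 1)*(-27) = -9 + 23*(-27) = -9 - 621 = -630)
d(u(4)*(-8), I(3)) - A = -10*(-3*4)*(-8) - 1*(-630) = -(-120)*(-8) + 630 = -10*96 + 630 = -960 + 630 = -330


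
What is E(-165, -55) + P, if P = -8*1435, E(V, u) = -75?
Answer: -11555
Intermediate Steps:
P = -11480
E(-165, -55) + P = -75 - 11480 = -11555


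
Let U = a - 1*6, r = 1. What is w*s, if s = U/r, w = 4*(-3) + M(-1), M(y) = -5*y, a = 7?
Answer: -7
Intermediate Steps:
U = 1 (U = 7 - 1*6 = 7 - 6 = 1)
w = -7 (w = 4*(-3) - 5*(-1) = -12 + 5 = -7)
s = 1 (s = 1/1 = 1*1 = 1)
w*s = -7*1 = -7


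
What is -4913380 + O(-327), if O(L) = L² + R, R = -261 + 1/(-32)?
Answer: -153814785/32 ≈ -4.8067e+6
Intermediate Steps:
R = -8353/32 (R = -261 - 1/32 = -8353/32 ≈ -261.03)
O(L) = -8353/32 + L² (O(L) = L² - 8353/32 = -8353/32 + L²)
-4913380 + O(-327) = -4913380 + (-8353/32 + (-327)²) = -4913380 + (-8353/32 + 106929) = -4913380 + 3413375/32 = -153814785/32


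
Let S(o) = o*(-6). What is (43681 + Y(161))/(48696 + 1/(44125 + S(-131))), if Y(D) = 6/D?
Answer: 315843209417/352104755177 ≈ 0.89701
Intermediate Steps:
S(o) = -6*o
(43681 + Y(161))/(48696 + 1/(44125 + S(-131))) = (43681 + 6/161)/(48696 + 1/(44125 - 6*(-131))) = (43681 + 6*(1/161))/(48696 + 1/(44125 + 786)) = (43681 + 6/161)/(48696 + 1/44911) = 7032647/(161*(48696 + 1/44911)) = 7032647/(161*(2186986057/44911)) = (7032647/161)*(44911/2186986057) = 315843209417/352104755177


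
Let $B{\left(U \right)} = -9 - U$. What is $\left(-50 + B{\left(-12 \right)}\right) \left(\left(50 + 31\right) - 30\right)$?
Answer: $-2397$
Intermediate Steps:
$\left(-50 + B{\left(-12 \right)}\right) \left(\left(50 + 31\right) - 30\right) = \left(-50 - -3\right) \left(\left(50 + 31\right) - 30\right) = \left(-50 + \left(-9 + 12\right)\right) \left(81 - 30\right) = \left(-50 + 3\right) 51 = \left(-47\right) 51 = -2397$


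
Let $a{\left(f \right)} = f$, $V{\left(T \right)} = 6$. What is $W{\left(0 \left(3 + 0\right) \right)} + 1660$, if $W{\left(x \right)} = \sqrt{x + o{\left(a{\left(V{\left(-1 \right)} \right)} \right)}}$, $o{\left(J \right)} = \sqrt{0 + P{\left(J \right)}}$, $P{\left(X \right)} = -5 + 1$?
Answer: $1661 + i \approx 1661.0 + 1.0 i$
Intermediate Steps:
$P{\left(X \right)} = -4$
$o{\left(J \right)} = 2 i$ ($o{\left(J \right)} = \sqrt{0 - 4} = \sqrt{-4} = 2 i$)
$W{\left(x \right)} = \sqrt{x + 2 i}$
$W{\left(0 \left(3 + 0\right) \right)} + 1660 = \sqrt{0 \left(3 + 0\right) + 2 i} + 1660 = \sqrt{0 \cdot 3 + 2 i} + 1660 = \sqrt{0 + 2 i} + 1660 = \sqrt{2 i} + 1660 = \left(1 + i\right) + 1660 = 1661 + i$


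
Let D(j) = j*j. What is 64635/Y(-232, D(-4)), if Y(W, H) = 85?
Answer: 12927/17 ≈ 760.41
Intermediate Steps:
D(j) = j**2
64635/Y(-232, D(-4)) = 64635/85 = 64635*(1/85) = 12927/17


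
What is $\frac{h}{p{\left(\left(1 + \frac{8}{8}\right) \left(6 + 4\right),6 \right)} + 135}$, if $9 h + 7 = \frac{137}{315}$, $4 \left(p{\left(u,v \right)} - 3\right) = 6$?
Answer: $- \frac{4136}{790965} \approx -0.0052291$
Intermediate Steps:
$p{\left(u,v \right)} = \frac{9}{2}$ ($p{\left(u,v \right)} = 3 + \frac{1}{4} \cdot 6 = 3 + \frac{3}{2} = \frac{9}{2}$)
$h = - \frac{2068}{2835}$ ($h = - \frac{7}{9} + \frac{137 \cdot \frac{1}{315}}{9} = - \frac{7}{9} + \frac{1}{9} \cdot \frac{137}{315} = - \frac{7}{9} + \frac{137}{2835} = - \frac{2068}{2835} \approx -0.72945$)
$\frac{h}{p{\left(\left(1 + \frac{8}{8}\right) \left(6 + 4\right),6 \right)} + 135} = \frac{1}{\frac{9}{2} + 135} \left(- \frac{2068}{2835}\right) = \frac{1}{\frac{279}{2}} \left(- \frac{2068}{2835}\right) = \frac{2}{279} \left(- \frac{2068}{2835}\right) = - \frac{4136}{790965}$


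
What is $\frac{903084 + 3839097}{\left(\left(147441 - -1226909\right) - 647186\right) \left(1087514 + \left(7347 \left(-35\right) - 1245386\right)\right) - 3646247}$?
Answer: $- \frac{4742181}{301789068035} \approx -1.5714 \cdot 10^{-5}$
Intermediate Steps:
$\frac{903084 + 3839097}{\left(\left(147441 - -1226909\right) - 647186\right) \left(1087514 + \left(7347 \left(-35\right) - 1245386\right)\right) - 3646247} = \frac{4742181}{\left(\left(147441 + 1226909\right) - 647186\right) \left(1087514 - 1502531\right) - 3646247} = \frac{4742181}{\left(1374350 - 647186\right) \left(1087514 - 1502531\right) - 3646247} = \frac{4742181}{727164 \left(-415017\right) - 3646247} = \frac{4742181}{-301785421788 - 3646247} = \frac{4742181}{-301789068035} = 4742181 \left(- \frac{1}{301789068035}\right) = - \frac{4742181}{301789068035}$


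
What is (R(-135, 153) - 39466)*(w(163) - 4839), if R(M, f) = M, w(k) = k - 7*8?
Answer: 187391932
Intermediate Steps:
w(k) = -56 + k (w(k) = k - 56 = -56 + k)
(R(-135, 153) - 39466)*(w(163) - 4839) = (-135 - 39466)*((-56 + 163) - 4839) = -39601*(107 - 4839) = -39601*(-4732) = 187391932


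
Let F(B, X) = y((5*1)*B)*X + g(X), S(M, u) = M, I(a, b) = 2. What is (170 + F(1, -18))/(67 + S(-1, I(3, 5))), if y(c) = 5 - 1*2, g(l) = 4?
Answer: 20/11 ≈ 1.8182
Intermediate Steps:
y(c) = 3 (y(c) = 5 - 2 = 3)
F(B, X) = 4 + 3*X (F(B, X) = 3*X + 4 = 4 + 3*X)
(170 + F(1, -18))/(67 + S(-1, I(3, 5))) = (170 + (4 + 3*(-18)))/(67 - 1) = (170 + (4 - 54))/66 = (170 - 50)*(1/66) = 120*(1/66) = 20/11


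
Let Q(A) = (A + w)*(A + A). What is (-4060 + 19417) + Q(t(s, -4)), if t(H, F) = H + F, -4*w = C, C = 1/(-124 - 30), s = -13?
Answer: 4907963/308 ≈ 15935.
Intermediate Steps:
C = -1/154 (C = 1/(-154) = -1/154 ≈ -0.0064935)
w = 1/616 (w = -1/4*(-1/154) = 1/616 ≈ 0.0016234)
t(H, F) = F + H
Q(A) = 2*A*(1/616 + A) (Q(A) = (A + 1/616)*(A + A) = (1/616 + A)*(2*A) = 2*A*(1/616 + A))
(-4060 + 19417) + Q(t(s, -4)) = (-4060 + 19417) + (-4 - 13)*(1 + 616*(-4 - 13))/308 = 15357 + (1/308)*(-17)*(1 + 616*(-17)) = 15357 + (1/308)*(-17)*(1 - 10472) = 15357 + (1/308)*(-17)*(-10471) = 15357 + 178007/308 = 4907963/308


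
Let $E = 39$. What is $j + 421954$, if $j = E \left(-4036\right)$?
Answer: $264550$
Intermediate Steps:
$j = -157404$ ($j = 39 \left(-4036\right) = -157404$)
$j + 421954 = -157404 + 421954 = 264550$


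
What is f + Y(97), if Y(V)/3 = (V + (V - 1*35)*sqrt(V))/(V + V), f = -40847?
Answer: -81691/2 + 93*sqrt(97)/97 ≈ -40836.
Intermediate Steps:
Y(V) = 3*(V + sqrt(V)*(-35 + V))/(2*V) (Y(V) = 3*((V + (V - 1*35)*sqrt(V))/(V + V)) = 3*((V + (V - 35)*sqrt(V))/((2*V))) = 3*((V + (-35 + V)*sqrt(V))*(1/(2*V))) = 3*((V + sqrt(V)*(-35 + V))*(1/(2*V))) = 3*((V + sqrt(V)*(-35 + V))/(2*V)) = 3*(V + sqrt(V)*(-35 + V))/(2*V))
f + Y(97) = -40847 + 3*(-35 + 97 + sqrt(97))/(2*sqrt(97)) = -40847 + 3*(sqrt(97)/97)*(62 + sqrt(97))/2 = -40847 + 3*sqrt(97)*(62 + sqrt(97))/194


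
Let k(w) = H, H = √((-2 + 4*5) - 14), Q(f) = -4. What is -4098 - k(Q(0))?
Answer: -4100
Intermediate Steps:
H = 2 (H = √((-2 + 20) - 14) = √(18 - 14) = √4 = 2)
k(w) = 2
-4098 - k(Q(0)) = -4098 - 1*2 = -4098 - 2 = -4100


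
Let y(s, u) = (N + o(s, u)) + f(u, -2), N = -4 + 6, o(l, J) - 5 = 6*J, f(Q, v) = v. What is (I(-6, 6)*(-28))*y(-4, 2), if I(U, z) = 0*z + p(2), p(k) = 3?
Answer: -1428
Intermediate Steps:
o(l, J) = 5 + 6*J
N = 2
I(U, z) = 3 (I(U, z) = 0*z + 3 = 0 + 3 = 3)
y(s, u) = 5 + 6*u (y(s, u) = (2 + (5 + 6*u)) - 2 = (7 + 6*u) - 2 = 5 + 6*u)
(I(-6, 6)*(-28))*y(-4, 2) = (3*(-28))*(5 + 6*2) = -84*(5 + 12) = -84*17 = -1428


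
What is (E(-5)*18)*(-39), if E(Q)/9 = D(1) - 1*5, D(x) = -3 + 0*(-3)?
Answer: 50544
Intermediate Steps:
D(x) = -3 (D(x) = -3 + 0 = -3)
E(Q) = -72 (E(Q) = 9*(-3 - 1*5) = 9*(-3 - 5) = 9*(-8) = -72)
(E(-5)*18)*(-39) = -72*18*(-39) = -1296*(-39) = 50544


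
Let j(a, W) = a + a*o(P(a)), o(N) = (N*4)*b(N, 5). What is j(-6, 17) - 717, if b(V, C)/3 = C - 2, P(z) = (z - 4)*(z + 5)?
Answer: -2883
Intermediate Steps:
P(z) = (-4 + z)*(5 + z)
b(V, C) = -6 + 3*C (b(V, C) = 3*(C - 2) = 3*(-2 + C) = -6 + 3*C)
o(N) = 36*N (o(N) = (N*4)*(-6 + 3*5) = (4*N)*(-6 + 15) = (4*N)*9 = 36*N)
j(a, W) = a + a*(-720 + 36*a + 36*a**2) (j(a, W) = a + a*(36*(-20 + a + a**2)) = a + a*(-720 + 36*a + 36*a**2))
j(-6, 17) - 717 = -6*(-719 + 36*(-6) + 36*(-6)**2) - 717 = -6*(-719 - 216 + 36*36) - 717 = -6*(-719 - 216 + 1296) - 717 = -6*361 - 717 = -2166 - 717 = -2883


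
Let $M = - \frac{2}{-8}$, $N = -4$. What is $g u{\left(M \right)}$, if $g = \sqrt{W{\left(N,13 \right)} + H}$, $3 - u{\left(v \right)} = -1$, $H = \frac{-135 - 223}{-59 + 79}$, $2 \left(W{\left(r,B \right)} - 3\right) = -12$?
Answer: $\frac{2 i \sqrt{2090}}{5} \approx 18.287 i$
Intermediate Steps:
$W{\left(r,B \right)} = -3$ ($W{\left(r,B \right)} = 3 + \frac{1}{2} \left(-12\right) = 3 - 6 = -3$)
$M = \frac{1}{4}$ ($M = \left(-2\right) \left(- \frac{1}{8}\right) = \frac{1}{4} \approx 0.25$)
$H = - \frac{179}{10}$ ($H = - \frac{358}{20} = \left(-358\right) \frac{1}{20} = - \frac{179}{10} \approx -17.9$)
$u{\left(v \right)} = 4$ ($u{\left(v \right)} = 3 - -1 = 3 + 1 = 4$)
$g = \frac{i \sqrt{2090}}{10}$ ($g = \sqrt{-3 - \frac{179}{10}} = \sqrt{- \frac{209}{10}} = \frac{i \sqrt{2090}}{10} \approx 4.5717 i$)
$g u{\left(M \right)} = \frac{i \sqrt{2090}}{10} \cdot 4 = \frac{2 i \sqrt{2090}}{5}$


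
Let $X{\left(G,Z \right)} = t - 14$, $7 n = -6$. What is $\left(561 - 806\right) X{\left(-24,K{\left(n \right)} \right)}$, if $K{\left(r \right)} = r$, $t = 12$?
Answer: $490$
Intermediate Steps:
$n = - \frac{6}{7}$ ($n = \frac{1}{7} \left(-6\right) = - \frac{6}{7} \approx -0.85714$)
$X{\left(G,Z \right)} = -2$ ($X{\left(G,Z \right)} = 12 - 14 = -2$)
$\left(561 - 806\right) X{\left(-24,K{\left(n \right)} \right)} = \left(561 - 806\right) \left(-2\right) = \left(-245\right) \left(-2\right) = 490$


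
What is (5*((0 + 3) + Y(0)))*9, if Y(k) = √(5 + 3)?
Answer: 135 + 90*√2 ≈ 262.28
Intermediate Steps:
Y(k) = 2*√2 (Y(k) = √8 = 2*√2)
(5*((0 + 3) + Y(0)))*9 = (5*((0 + 3) + 2*√2))*9 = (5*(3 + 2*√2))*9 = (15 + 10*√2)*9 = 135 + 90*√2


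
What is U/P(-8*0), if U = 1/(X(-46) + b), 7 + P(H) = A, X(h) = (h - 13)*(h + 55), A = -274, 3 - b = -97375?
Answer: -1/27214007 ≈ -3.6746e-8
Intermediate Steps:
b = 97378 (b = 3 - 1*(-97375) = 3 + 97375 = 97378)
X(h) = (-13 + h)*(55 + h)
P(H) = -281 (P(H) = -7 - 274 = -281)
U = 1/96847 (U = 1/((-715 + (-46)**2 + 42*(-46)) + 97378) = 1/((-715 + 2116 - 1932) + 97378) = 1/(-531 + 97378) = 1/96847 ≈ 1.0326e-5)
U/P(-8*0) = (1/96847)/(-281) = (1/96847)*(-1/281) = -1/27214007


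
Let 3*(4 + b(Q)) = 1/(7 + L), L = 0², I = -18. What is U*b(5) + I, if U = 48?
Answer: -1454/7 ≈ -207.71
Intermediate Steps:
L = 0
b(Q) = -83/21 (b(Q) = -4 + 1/(3*(7 + 0)) = -4 + (⅓)/7 = -4 + (⅓)*(⅐) = -4 + 1/21 = -83/21)
U*b(5) + I = 48*(-83/21) - 18 = -1328/7 - 18 = -1454/7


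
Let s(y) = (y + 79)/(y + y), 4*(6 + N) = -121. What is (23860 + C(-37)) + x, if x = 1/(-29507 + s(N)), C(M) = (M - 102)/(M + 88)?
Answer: 10411726143131/436417251 ≈ 23857.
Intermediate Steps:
N = -145/4 (N = -6 + (¼)*(-121) = -6 - 121/4 = -145/4 ≈ -36.250)
s(y) = (79 + y)/(2*y) (s(y) = (79 + y)/((2*y)) = (79 + y)*(1/(2*y)) = (79 + y)/(2*y))
C(M) = (-102 + M)/(88 + M)
x = -290/8557201 (x = 1/(-29507 + (79 - 145/4)/(2*(-145/4))) = 1/(-29507 + (½)*(-4/145)*(171/4)) = 1/(-29507 - 171/290) = 1/(-8557201/290) = -290/8557201 ≈ -3.3890e-5)
(23860 + C(-37)) + x = (23860 + (-102 - 37)/(88 - 37)) - 290/8557201 = (23860 - 139/51) - 290/8557201 = 1216721/51 - 290/8557201 = 10411726143131/436417251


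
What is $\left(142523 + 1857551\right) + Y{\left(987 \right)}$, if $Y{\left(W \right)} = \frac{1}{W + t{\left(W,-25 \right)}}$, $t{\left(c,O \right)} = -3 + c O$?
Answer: $\frac{47383753133}{23691} \approx 2.0001 \cdot 10^{6}$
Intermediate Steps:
$t{\left(c,O \right)} = -3 + O c$
$Y{\left(W \right)} = \frac{1}{-3 - 24 W}$ ($Y{\left(W \right)} = \frac{1}{W - \left(3 + 25 W\right)} = \frac{1}{-3 - 24 W}$)
$\left(142523 + 1857551\right) + Y{\left(987 \right)} = \left(142523 + 1857551\right) - \frac{1}{3 + 24 \cdot 987} = 2000074 - \frac{1}{3 + 23688} = 2000074 - \frac{1}{23691} = \frac{47383753133}{23691}$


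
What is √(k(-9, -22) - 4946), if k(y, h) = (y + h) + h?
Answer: I*√4999 ≈ 70.704*I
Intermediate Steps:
k(y, h) = y + 2*h (k(y, h) = (h + y) + h = y + 2*h)
√(k(-9, -22) - 4946) = √((-9 + 2*(-22)) - 4946) = √((-9 - 44) - 4946) = √(-53 - 4946) = √(-4999) = I*√4999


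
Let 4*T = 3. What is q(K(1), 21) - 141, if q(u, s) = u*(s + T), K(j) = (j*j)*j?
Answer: -477/4 ≈ -119.25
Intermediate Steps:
T = ¾ (T = (¼)*3 = ¾ ≈ 0.75000)
K(j) = j³ (K(j) = j²*j = j³)
q(u, s) = u*(¾ + s) (q(u, s) = u*(s + ¾) = u*(¾ + s))
q(K(1), 21) - 141 = (¼)*1³*(3 + 4*21) - 141 = (¼)*1*(3 + 84) - 141 = (¼)*1*87 - 141 = 87/4 - 141 = -477/4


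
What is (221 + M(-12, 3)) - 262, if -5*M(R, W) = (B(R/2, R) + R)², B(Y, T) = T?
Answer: -781/5 ≈ -156.20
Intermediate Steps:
M(R, W) = -4*R²/5 (M(R, W) = -(R + R)²/5 = -4*R²/5)
(221 + M(-12, 3)) - 262 = (221 - ⅘*(-12)²) - 262 = (221 - ⅘*144) - 262 = (221 - 576/5) - 262 = 529/5 - 262 = -781/5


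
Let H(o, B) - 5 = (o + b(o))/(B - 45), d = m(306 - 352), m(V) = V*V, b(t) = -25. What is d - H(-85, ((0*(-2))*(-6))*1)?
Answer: 18977/9 ≈ 2108.6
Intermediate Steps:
m(V) = V**2
d = 2116 (d = (306 - 352)**2 = (-46)**2 = 2116)
H(o, B) = 5 + (-25 + o)/(-45 + B) (H(o, B) = 5 + (o - 25)/(B - 45) = 5 + (-25 + o)/(-45 + B))
d - H(-85, ((0*(-2))*(-6))*1) = 2116 - (-250 - 85 + 5*(((0*(-2))*(-6))*1))/(-45 + ((0*(-2))*(-6))*1) = 2116 - (-250 - 85 + 5*((0*(-6))*1))/(-45 + (0*(-6))*1) = 2116 - (-250 - 85 + 5*(0*1))/(-45 + 0*1) = 2116 - (-250 - 85 + 5*0)/(-45 + 0) = 2116 - (-250 - 85 + 0)/(-45) = 2116 - (-1)*(-335)/45 = 2116 - 1*67/9 = 2116 - 67/9 = 18977/9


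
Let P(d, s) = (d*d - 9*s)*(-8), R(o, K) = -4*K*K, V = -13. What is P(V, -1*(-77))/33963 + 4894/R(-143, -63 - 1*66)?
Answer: 18803561/376785522 ≈ 0.049905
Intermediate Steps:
R(o, K) = -4*K²
P(d, s) = -8*d² + 72*s (P(d, s) = (d² - 9*s)*(-8) = -8*d² + 72*s)
P(V, -1*(-77))/33963 + 4894/R(-143, -63 - 1*66) = (-8*(-13)² + 72*(-1*(-77)))/33963 + 4894/((-4*(-63 - 1*66)²)) = (-8*169 + 72*77)*(1/33963) + 4894/((-4*(-63 - 66)²)) = (-1352 + 5544)*(1/33963) + 4894/((-4*(-129)²)) = 4192*(1/33963) + 4894/((-4*16641)) = 4192/33963 + 4894/(-66564) = 4192/33963 + 4894*(-1/66564) = 4192/33963 - 2447/33282 = 18803561/376785522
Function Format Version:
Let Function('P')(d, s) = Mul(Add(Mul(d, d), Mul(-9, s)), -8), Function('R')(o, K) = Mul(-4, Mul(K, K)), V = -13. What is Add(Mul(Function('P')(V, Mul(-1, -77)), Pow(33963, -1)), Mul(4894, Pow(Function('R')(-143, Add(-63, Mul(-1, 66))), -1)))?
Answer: Rational(18803561, 376785522) ≈ 0.049905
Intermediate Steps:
Function('R')(o, K) = Mul(-4, Pow(K, 2))
Function('P')(d, s) = Add(Mul(-8, Pow(d, 2)), Mul(72, s)) (Function('P')(d, s) = Mul(Add(Pow(d, 2), Mul(-9, s)), -8) = Add(Mul(-8, Pow(d, 2)), Mul(72, s)))
Add(Mul(Function('P')(V, Mul(-1, -77)), Pow(33963, -1)), Mul(4894, Pow(Function('R')(-143, Add(-63, Mul(-1, 66))), -1))) = Add(Mul(Add(Mul(-8, Pow(-13, 2)), Mul(72, Mul(-1, -77))), Pow(33963, -1)), Mul(4894, Pow(Mul(-4, Pow(Add(-63, Mul(-1, 66)), 2)), -1))) = Add(Mul(Add(Mul(-8, 169), Mul(72, 77)), Rational(1, 33963)), Mul(4894, Pow(Mul(-4, Pow(Add(-63, -66), 2)), -1))) = Add(Mul(Add(-1352, 5544), Rational(1, 33963)), Mul(4894, Pow(Mul(-4, Pow(-129, 2)), -1))) = Add(Mul(4192, Rational(1, 33963)), Mul(4894, Pow(Mul(-4, 16641), -1))) = Add(Rational(4192, 33963), Mul(4894, Pow(-66564, -1))) = Add(Rational(4192, 33963), Mul(4894, Rational(-1, 66564))) = Add(Rational(4192, 33963), Rational(-2447, 33282)) = Rational(18803561, 376785522)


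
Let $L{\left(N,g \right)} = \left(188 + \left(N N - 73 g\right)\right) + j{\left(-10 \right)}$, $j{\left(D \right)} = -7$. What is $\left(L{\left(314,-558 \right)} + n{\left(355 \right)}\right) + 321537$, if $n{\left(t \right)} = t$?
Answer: $461403$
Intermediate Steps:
$L{\left(N,g \right)} = 181 + N^{2} - 73 g$ ($L{\left(N,g \right)} = \left(188 + \left(N N - 73 g\right)\right) - 7 = \left(188 + \left(N^{2} - 73 g\right)\right) - 7 = \left(188 + N^{2} - 73 g\right) - 7 = 181 + N^{2} - 73 g$)
$\left(L{\left(314,-558 \right)} + n{\left(355 \right)}\right) + 321537 = \left(\left(181 + 314^{2} - -40734\right) + 355\right) + 321537 = \left(\left(181 + 98596 + 40734\right) + 355\right) + 321537 = \left(139511 + 355\right) + 321537 = 139866 + 321537 = 461403$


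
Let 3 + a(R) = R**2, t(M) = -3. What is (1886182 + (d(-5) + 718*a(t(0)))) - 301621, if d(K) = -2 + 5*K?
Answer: 1588842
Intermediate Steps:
a(R) = -3 + R**2
(1886182 + (d(-5) + 718*a(t(0)))) - 301621 = (1886182 + ((-2 + 5*(-5)) + 718*(-3 + (-3)**2))) - 301621 = (1886182 + ((-2 - 25) + 718*(-3 + 9))) - 301621 = (1886182 + (-27 + 718*6)) - 301621 = (1886182 + (-27 + 4308)) - 301621 = (1886182 + 4281) - 301621 = 1890463 - 301621 = 1588842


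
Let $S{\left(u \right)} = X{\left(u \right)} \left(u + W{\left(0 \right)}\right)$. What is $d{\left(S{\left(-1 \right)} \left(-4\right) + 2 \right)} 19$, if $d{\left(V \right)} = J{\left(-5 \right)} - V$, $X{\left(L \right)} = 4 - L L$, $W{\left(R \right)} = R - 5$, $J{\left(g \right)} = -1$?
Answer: $-1425$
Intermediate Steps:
$W{\left(R \right)} = -5 + R$ ($W{\left(R \right)} = R - 5 = -5 + R$)
$X{\left(L \right)} = 4 - L^{2}$
$S{\left(u \right)} = \left(-5 + u\right) \left(4 - u^{2}\right)$ ($S{\left(u \right)} = \left(4 - u^{2}\right) \left(u + \left(-5 + 0\right)\right) = \left(4 - u^{2}\right) \left(u - 5\right) = \left(4 - u^{2}\right) \left(-5 + u\right) = \left(-5 + u\right) \left(4 - u^{2}\right)$)
$d{\left(V \right)} = -1 - V$
$d{\left(S{\left(-1 \right)} \left(-4\right) + 2 \right)} 19 = \left(-1 - \left(- \left(-5 - 1\right) \left(-4 + \left(-1\right)^{2}\right) \left(-4\right) + 2\right)\right) 19 = \left(-1 - \left(\left(-1\right) \left(-6\right) \left(-4 + 1\right) \left(-4\right) + 2\right)\right) 19 = \left(-1 - \left(\left(-1\right) \left(-6\right) \left(-3\right) \left(-4\right) + 2\right)\right) 19 = \left(-1 - \left(\left(-18\right) \left(-4\right) + 2\right)\right) 19 = \left(-1 - \left(72 + 2\right)\right) 19 = \left(-1 - 74\right) 19 = \left(-75\right) 19 = -1425$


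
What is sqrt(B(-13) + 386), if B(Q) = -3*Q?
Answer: 5*sqrt(17) ≈ 20.616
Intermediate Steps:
sqrt(B(-13) + 386) = sqrt(-3*(-13) + 386) = sqrt(39 + 386) = sqrt(425) = 5*sqrt(17)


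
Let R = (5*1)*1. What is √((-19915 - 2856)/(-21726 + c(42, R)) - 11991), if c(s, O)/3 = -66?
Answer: I*√3267072633/522 ≈ 109.5*I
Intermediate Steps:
R = 5 (R = 5*1 = 5)
c(s, O) = -198 (c(s, O) = 3*(-66) = -198)
√((-19915 - 2856)/(-21726 + c(42, R)) - 11991) = √((-19915 - 2856)/(-21726 - 198) - 11991) = √(-22771/(-21924) - 11991) = √(-22771*(-1/21924) - 11991) = √(3253/3132 - 11991) = √(-37552559/3132) = I*√3267072633/522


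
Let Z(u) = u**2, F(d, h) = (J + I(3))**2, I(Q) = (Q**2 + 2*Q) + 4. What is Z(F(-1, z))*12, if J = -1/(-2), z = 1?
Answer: 6940323/4 ≈ 1.7351e+6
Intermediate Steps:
I(Q) = 4 + Q**2 + 2*Q
J = 1/2 (J = -1*(-1/2) = 1/2 ≈ 0.50000)
F(d, h) = 1521/4 (F(d, h) = (1/2 + (4 + 3**2 + 2*3))**2 = (1/2 + (4 + 9 + 6))**2 = (1/2 + 19)**2 = (39/2)**2 = 1521/4)
Z(F(-1, z))*12 = (1521/4)**2*12 = (2313441/16)*12 = 6940323/4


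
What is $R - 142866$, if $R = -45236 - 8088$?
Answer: $-196190$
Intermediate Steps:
$R = -53324$ ($R = -45236 - 8088 = -53324$)
$R - 142866 = -53324 - 142866 = -196190$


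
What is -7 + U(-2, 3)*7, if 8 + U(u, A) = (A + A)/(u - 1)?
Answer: -77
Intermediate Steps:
U(u, A) = -8 + 2*A/(-1 + u) (U(u, A) = -8 + (A + A)/(u - 1) = -8 + (2*A)/(-1 + u) = -8 + 2*A/(-1 + u))
-7 + U(-2, 3)*7 = -7 + (2*(4 + 3 - 4*(-2))/(-1 - 2))*7 = -7 + (2*(4 + 3 + 8)/(-3))*7 = -7 + (2*(-⅓)*15)*7 = -7 - 10*7 = -7 - 70 = -77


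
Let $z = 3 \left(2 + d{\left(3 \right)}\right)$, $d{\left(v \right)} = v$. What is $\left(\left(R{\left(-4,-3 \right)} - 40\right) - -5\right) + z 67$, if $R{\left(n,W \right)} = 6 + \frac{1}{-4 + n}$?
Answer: $\frac{7807}{8} \approx 975.88$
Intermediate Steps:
$z = 15$ ($z = 3 \left(2 + 3\right) = 3 \cdot 5 = 15$)
$\left(\left(R{\left(-4,-3 \right)} - 40\right) - -5\right) + z 67 = \left(\left(\frac{-23 + 6 \left(-4\right)}{-4 - 4} - 40\right) - -5\right) + 15 \cdot 67 = \left(\left(\frac{-23 - 24}{-8} - 40\right) + 5\right) + 1005 = \left(\left(\left(- \frac{1}{8}\right) \left(-47\right) - 40\right) + 5\right) + 1005 = \left(\left(\frac{47}{8} - 40\right) + 5\right) + 1005 = \left(- \frac{273}{8} + 5\right) + 1005 = - \frac{233}{8} + 1005 = \frac{7807}{8}$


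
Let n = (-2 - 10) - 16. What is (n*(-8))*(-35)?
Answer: -7840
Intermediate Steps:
n = -28 (n = -12 - 16 = -28)
(n*(-8))*(-35) = -28*(-8)*(-35) = 224*(-35) = -7840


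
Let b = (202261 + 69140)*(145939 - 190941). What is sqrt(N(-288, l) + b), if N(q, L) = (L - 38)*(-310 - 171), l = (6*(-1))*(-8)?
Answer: 2*I*sqrt(3053398153) ≈ 1.1052e+5*I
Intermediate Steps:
l = 48 (l = -6*(-8) = 48)
N(q, L) = 18278 - 481*L (N(q, L) = (-38 + L)*(-481) = 18278 - 481*L)
b = -12213587802 (b = 271401*(-45002) = -12213587802)
sqrt(N(-288, l) + b) = sqrt((18278 - 481*48) - 12213587802) = sqrt((18278 - 23088) - 12213587802) = sqrt(-4810 - 12213587802) = sqrt(-12213592612) = 2*I*sqrt(3053398153)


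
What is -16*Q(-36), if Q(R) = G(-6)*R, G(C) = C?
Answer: -3456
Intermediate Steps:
Q(R) = -6*R
-16*Q(-36) = -(-96)*(-36) = -16*216 = -3456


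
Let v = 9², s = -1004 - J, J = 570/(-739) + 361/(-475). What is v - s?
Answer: 20017084/18475 ≈ 1083.5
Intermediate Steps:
J = -28291/18475 (J = 570*(-1/739) + 361*(-1/475) = -570/739 - 19/25 = -28291/18475 ≈ -1.5313)
s = -18520609/18475 (s = -1004 - 1*(-28291/18475) = -1004 + 28291/18475 = -18520609/18475 ≈ -1002.5)
v = 81
v - s = 81 - 1*(-18520609/18475) = 81 + 18520609/18475 = 20017084/18475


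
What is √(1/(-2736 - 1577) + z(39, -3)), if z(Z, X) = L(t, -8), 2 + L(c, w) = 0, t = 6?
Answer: I*√37208251/4313 ≈ 1.4143*I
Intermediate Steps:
L(c, w) = -2 (L(c, w) = -2 + 0 = -2)
z(Z, X) = -2
√(1/(-2736 - 1577) + z(39, -3)) = √(1/(-2736 - 1577) - 2) = √(1/(-4313) - 2) = √(-1/4313 - 2) = √(-8627/4313) = I*√37208251/4313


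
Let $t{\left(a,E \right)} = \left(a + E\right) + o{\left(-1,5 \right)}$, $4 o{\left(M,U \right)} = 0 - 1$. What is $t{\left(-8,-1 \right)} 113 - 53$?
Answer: $- \frac{4393}{4} \approx -1098.3$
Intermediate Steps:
$o{\left(M,U \right)} = - \frac{1}{4}$ ($o{\left(M,U \right)} = \frac{0 - 1}{4} = \frac{1}{4} \left(-1\right) = - \frac{1}{4}$)
$t{\left(a,E \right)} = - \frac{1}{4} + E + a$ ($t{\left(a,E \right)} = \left(a + E\right) - \frac{1}{4} = \left(E + a\right) - \frac{1}{4} = - \frac{1}{4} + E + a$)
$t{\left(-8,-1 \right)} 113 - 53 = \left(- \frac{1}{4} - 1 - 8\right) 113 - 53 = \left(- \frac{37}{4}\right) 113 - 53 = - \frac{4181}{4} - 53 = - \frac{4393}{4}$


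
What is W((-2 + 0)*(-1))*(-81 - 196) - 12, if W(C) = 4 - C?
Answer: -566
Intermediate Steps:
W((-2 + 0)*(-1))*(-81 - 196) - 12 = (4 - (-2 + 0)*(-1))*(-81 - 196) - 12 = (4 - (-2)*(-1))*(-277) - 12 = (4 - 1*2)*(-277) - 12 = (4 - 2)*(-277) - 12 = 2*(-277) - 12 = -554 - 12 = -566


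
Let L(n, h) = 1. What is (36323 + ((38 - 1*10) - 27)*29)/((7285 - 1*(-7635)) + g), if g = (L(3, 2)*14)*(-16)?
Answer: 4544/1837 ≈ 2.4736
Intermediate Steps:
g = -224 (g = (1*14)*(-16) = 14*(-16) = -224)
(36323 + ((38 - 1*10) - 27)*29)/((7285 - 1*(-7635)) + g) = (36323 + ((38 - 1*10) - 27)*29)/((7285 - 1*(-7635)) - 224) = (36323 + ((38 - 10) - 27)*29)/((7285 + 7635) - 224) = (36323 + (28 - 27)*29)/(14920 - 224) = (36323 + 1*29)/14696 = (36323 + 29)*(1/14696) = 36352*(1/14696) = 4544/1837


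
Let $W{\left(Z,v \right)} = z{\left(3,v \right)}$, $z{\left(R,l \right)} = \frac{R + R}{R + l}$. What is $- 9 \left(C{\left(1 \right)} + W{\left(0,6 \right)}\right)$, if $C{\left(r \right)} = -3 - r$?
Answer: $30$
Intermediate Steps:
$z{\left(R,l \right)} = \frac{2 R}{R + l}$
$W{\left(Z,v \right)} = \frac{6}{3 + v}$ ($W{\left(Z,v \right)} = 2 \cdot 3 \frac{1}{3 + v} = \frac{6}{3 + v}$)
$- 9 \left(C{\left(1 \right)} + W{\left(0,6 \right)}\right) = - 9 \left(\left(-3 - 1\right) + \frac{6}{3 + 6}\right) = - 9 \left(\left(-3 - 1\right) + \frac{6}{9}\right) = - 9 \left(-4 + 6 \cdot \frac{1}{9}\right) = - 9 \left(-4 + \frac{2}{3}\right) = \left(-9\right) \left(- \frac{10}{3}\right) = 30$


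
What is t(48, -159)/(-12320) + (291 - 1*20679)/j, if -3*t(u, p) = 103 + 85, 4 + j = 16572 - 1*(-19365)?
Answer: -186696269/332020920 ≈ -0.56230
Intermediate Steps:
j = 35933 (j = -4 + (16572 - 1*(-19365)) = -4 + (16572 + 19365) = -4 + 35937 = 35933)
t(u, p) = -188/3 (t(u, p) = -(103 + 85)/3 = -1/3*188 = -188/3)
t(48, -159)/(-12320) + (291 - 1*20679)/j = -188/3/(-12320) + (291 - 1*20679)/35933 = -188/3*(-1/12320) + (291 - 20679)*(1/35933) = 47/9240 - 20388*1/35933 = 47/9240 - 20388/35933 = -186696269/332020920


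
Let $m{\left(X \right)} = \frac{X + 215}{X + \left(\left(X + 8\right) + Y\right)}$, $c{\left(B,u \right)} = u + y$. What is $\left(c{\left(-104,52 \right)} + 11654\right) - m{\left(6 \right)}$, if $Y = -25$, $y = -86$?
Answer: $\frac{58321}{5} \approx 11664.0$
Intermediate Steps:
$c{\left(B,u \right)} = -86 + u$ ($c{\left(B,u \right)} = u - 86 = -86 + u$)
$m{\left(X \right)} = \frac{215 + X}{-17 + 2 X}$ ($m{\left(X \right)} = \frac{X + 215}{X + \left(\left(X + 8\right) - 25\right)} = \frac{215 + X}{X + \left(\left(8 + X\right) - 25\right)} = \frac{215 + X}{X + \left(-17 + X\right)} = \frac{215 + X}{-17 + 2 X}$)
$\left(c{\left(-104,52 \right)} + 11654\right) - m{\left(6 \right)} = \left(\left(-86 + 52\right) + 11654\right) - \frac{215 + 6}{-17 + 2 \cdot 6} = \left(-34 + 11654\right) - \frac{1}{-17 + 12} \cdot 221 = 11620 - \frac{1}{-5} \cdot 221 = 11620 - \left(- \frac{1}{5}\right) 221 = 11620 - - \frac{221}{5} = 11620 + \frac{221}{5} = \frac{58321}{5}$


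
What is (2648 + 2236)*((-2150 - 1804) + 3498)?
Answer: -2227104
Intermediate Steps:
(2648 + 2236)*((-2150 - 1804) + 3498) = 4884*(-3954 + 3498) = 4884*(-456) = -2227104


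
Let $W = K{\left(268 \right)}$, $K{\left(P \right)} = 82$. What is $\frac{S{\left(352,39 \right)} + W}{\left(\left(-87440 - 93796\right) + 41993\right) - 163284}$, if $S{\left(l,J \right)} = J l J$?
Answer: $- \frac{535474}{302527} \approx -1.77$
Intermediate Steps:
$W = 82$
$S{\left(l,J \right)} = l J^{2}$
$\frac{S{\left(352,39 \right)} + W}{\left(\left(-87440 - 93796\right) + 41993\right) - 163284} = \frac{352 \cdot 39^{2} + 82}{\left(\left(-87440 - 93796\right) + 41993\right) - 163284} = \frac{352 \cdot 1521 + 82}{\left(-181236 + 41993\right) - 163284} = \frac{535392 + 82}{-139243 - 163284} = \frac{535474}{-302527} = 535474 \left(- \frac{1}{302527}\right) = - \frac{535474}{302527}$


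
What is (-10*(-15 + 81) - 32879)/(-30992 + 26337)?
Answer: 33539/4655 ≈ 7.2049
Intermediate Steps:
(-10*(-15 + 81) - 32879)/(-30992 + 26337) = (-10*66 - 32879)/(-4655) = (-660 - 32879)*(-1/4655) = -33539*(-1/4655) = 33539/4655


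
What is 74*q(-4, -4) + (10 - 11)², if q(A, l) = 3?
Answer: 223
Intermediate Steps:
74*q(-4, -4) + (10 - 11)² = 74*3 + (10 - 11)² = 222 + (-1)² = 222 + 1 = 223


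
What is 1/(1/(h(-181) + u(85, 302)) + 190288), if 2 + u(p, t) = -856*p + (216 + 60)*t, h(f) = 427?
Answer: 11017/2096402897 ≈ 5.2552e-6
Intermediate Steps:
u(p, t) = -2 - 856*p + 276*t (u(p, t) = -2 + (-856*p + (216 + 60)*t) = -2 + (-856*p + 276*t) = -2 - 856*p + 276*t)
1/(1/(h(-181) + u(85, 302)) + 190288) = 1/(1/(427 + (-2 - 856*85 + 276*302)) + 190288) = 1/(1/(427 + (-2 - 72760 + 83352)) + 190288) = 1/(1/(427 + 10590) + 190288) = 1/(1/11017 + 190288) = 1/(2096402897/11017) = 11017/2096402897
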